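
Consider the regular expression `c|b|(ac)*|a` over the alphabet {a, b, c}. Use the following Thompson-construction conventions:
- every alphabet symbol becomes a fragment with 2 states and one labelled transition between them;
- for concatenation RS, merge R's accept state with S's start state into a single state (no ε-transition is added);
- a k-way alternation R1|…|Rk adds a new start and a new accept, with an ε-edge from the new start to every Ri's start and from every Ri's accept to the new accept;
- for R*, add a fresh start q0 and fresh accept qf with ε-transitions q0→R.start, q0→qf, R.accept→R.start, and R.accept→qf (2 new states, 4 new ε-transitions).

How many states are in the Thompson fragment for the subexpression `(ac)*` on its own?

Fragment for `(ac)*`:
Each of the 2 symbol leaves contributes a 2-state fragment.
  ac : 3 states
  (ac)* : 5 states

5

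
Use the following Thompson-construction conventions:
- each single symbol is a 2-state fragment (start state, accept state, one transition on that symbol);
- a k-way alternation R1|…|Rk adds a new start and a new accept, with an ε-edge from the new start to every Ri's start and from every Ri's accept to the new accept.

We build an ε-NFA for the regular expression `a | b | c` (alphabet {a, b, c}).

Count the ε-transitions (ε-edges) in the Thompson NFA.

6

Bottom-up over the parse tree:
Each of the 3 symbol leaves contributes 0 ε-transitions.
  a | b | c = 6 ε-transitions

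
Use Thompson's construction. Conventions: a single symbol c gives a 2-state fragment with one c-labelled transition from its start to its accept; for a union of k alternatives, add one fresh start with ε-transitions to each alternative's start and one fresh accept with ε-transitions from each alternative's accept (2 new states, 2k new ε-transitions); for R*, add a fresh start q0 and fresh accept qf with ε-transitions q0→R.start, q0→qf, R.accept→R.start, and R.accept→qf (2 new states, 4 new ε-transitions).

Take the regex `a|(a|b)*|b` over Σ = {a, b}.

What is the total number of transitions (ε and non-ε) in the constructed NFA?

18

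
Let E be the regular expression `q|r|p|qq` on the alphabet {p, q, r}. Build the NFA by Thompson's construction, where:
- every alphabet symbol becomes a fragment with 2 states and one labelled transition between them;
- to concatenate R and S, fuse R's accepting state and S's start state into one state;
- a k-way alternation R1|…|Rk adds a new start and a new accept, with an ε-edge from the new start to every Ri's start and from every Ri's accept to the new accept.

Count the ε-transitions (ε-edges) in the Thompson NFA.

8

Recursing over subexpressions:
Each of the 5 symbol leaves contributes 0 ε-transitions.
  qq = 0 ε-transitions
  q|r|p|qq = 8 ε-transitions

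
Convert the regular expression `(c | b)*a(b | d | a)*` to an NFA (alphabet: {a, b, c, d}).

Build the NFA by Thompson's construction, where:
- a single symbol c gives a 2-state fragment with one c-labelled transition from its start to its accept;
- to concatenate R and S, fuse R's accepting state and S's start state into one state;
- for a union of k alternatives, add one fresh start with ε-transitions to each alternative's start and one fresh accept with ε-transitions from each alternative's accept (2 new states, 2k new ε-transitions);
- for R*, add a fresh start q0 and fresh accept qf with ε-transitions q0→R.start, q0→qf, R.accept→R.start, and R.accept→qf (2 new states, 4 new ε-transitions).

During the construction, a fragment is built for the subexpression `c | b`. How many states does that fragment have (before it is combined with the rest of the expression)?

6

Fragment for `c | b`:
Each of the 2 symbol leaves contributes a 2-state fragment.
  c | b : 6 states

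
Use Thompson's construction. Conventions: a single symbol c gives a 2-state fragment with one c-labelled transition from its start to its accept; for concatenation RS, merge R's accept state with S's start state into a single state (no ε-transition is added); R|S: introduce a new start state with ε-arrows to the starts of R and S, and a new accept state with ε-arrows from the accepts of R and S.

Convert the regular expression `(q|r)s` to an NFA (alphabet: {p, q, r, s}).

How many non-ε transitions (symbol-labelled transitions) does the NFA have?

3

Building bottom-up:
Each of the 3 symbol leaves contributes exactly 1 symbol transition.
  q|r → 2 symbol transitions
  (q|r)s → 3 symbol transitions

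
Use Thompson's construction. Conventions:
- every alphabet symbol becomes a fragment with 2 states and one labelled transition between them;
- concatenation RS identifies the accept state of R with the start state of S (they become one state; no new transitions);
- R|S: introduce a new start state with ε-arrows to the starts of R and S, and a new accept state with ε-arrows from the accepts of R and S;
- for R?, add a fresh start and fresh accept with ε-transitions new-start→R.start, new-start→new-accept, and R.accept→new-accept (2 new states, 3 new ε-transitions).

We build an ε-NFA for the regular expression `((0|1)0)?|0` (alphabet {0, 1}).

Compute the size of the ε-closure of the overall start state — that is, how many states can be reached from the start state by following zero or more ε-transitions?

Work bottom-up. For each fragment F, track |ε-closure(F.start)| and whether F's accept lies in that closure (i.e. whether F accepts ε). A single-symbol fragment has closure size 1 and does not accept ε.
  0|1 → new start ε-reaches every alternative's start; none of them accept ε, so the new accept is not reached: |closure| = 1 + 1 + 1 = 3
  (0|1)0 → |closure| equals the left operand's closure size = 3 (its accept is not ε-reachable, so the closure stops there)
  ((0|1)0)? → new start has ε-edges to the inner start and to the new accept, so |closure| = 2 + 3 = 5
  ((0|1)0)?|0 → |closure| = 1 (new start) + (5 + 1) + 1 (new accept, since some branch ε-reaches its own accept) = 8

8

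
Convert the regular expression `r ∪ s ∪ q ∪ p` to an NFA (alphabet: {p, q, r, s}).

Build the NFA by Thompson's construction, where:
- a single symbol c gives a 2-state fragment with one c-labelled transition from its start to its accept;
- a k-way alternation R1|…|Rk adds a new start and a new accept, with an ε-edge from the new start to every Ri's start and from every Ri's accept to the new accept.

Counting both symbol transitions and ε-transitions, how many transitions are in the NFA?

12

Recursing over subexpressions:
Each of the 4 symbol leaves contributes 1 transition (1 symbol, 0 ε).
  r ∪ s ∪ q ∪ p = 12 transitions (4 symbol, 8 ε)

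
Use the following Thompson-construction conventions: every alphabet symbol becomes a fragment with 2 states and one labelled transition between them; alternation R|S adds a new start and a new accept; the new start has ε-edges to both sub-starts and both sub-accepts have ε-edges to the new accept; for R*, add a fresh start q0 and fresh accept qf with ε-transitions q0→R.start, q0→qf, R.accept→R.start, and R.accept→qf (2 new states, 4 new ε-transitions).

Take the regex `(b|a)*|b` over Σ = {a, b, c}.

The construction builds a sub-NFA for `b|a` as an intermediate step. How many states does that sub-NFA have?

Fragment for `b|a`:
Each of the 2 symbol leaves contributes a 2-state fragment.
  b|a → 6 states

6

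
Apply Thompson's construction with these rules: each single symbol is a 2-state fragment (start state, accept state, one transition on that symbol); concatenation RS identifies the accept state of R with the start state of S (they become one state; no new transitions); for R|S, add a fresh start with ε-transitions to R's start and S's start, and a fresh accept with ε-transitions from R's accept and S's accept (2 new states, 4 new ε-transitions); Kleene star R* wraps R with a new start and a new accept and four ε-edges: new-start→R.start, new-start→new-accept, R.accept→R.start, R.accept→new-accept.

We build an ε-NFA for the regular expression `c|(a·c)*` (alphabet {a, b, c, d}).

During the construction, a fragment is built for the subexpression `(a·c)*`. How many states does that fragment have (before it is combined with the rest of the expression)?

5

Fragment for `(a·c)*`:
Each of the 2 symbol leaves contributes a 2-state fragment.
  a·c : 3 states
  (a·c)* : 5 states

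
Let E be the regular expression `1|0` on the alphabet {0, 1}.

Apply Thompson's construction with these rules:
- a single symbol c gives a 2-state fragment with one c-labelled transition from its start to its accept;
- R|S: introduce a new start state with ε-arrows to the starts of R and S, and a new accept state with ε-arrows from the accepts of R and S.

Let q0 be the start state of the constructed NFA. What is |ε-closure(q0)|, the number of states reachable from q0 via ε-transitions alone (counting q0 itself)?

Let C(F) = |ε-closure(F.start)| within fragment F, and note whether F accepts ε. Symbol fragments have C = 1 and do not accept ε. Then:
  1|0 → C = 1 + 1 + 1 = 3 (the new accept is not ε-reachable since no branch accepts ε)

3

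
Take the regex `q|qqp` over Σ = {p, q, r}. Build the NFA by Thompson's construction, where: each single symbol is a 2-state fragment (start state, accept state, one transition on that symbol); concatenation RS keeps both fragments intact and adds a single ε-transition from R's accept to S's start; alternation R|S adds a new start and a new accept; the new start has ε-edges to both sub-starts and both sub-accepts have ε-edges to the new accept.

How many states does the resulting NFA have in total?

10

By structural recursion:
Each of the 4 symbol leaves contributes a 2-state fragment.
  qqp : 6 states
  q|qqp : 10 states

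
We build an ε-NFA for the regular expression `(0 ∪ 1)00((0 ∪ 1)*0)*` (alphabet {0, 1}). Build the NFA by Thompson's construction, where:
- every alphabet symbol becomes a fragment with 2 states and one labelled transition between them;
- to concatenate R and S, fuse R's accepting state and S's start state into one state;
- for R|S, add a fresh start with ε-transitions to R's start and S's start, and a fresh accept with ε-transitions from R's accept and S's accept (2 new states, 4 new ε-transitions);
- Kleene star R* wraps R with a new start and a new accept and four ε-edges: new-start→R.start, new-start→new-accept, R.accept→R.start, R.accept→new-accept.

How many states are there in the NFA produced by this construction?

18

Building bottom-up:
Each of the 7 symbol leaves contributes a 2-state fragment.
  0 ∪ 1 : 6 states
  0 ∪ 1 : 6 states
  (0 ∪ 1)* : 8 states
  (0 ∪ 1)*0 : 9 states
  ((0 ∪ 1)*0)* : 11 states
  (0 ∪ 1)00((0 ∪ 1)*0)* : 18 states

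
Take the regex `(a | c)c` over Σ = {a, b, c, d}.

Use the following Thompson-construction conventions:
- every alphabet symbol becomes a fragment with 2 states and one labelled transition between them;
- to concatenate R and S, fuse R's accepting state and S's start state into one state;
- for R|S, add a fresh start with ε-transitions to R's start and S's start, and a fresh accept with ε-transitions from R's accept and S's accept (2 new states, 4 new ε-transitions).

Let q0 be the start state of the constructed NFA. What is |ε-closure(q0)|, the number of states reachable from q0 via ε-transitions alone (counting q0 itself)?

Work bottom-up. For each fragment F, track |ε-closure(F.start)| and whether F's accept lies in that closure (i.e. whether F accepts ε). A single-symbol fragment has closure size 1 and does not accept ε.
  a | c — C = 1 + 1 + 1 = 3 (the new accept is not ε-reachable since no branch accepts ε)
  (a | c)c — C equals the left operand's closure size = 3 (its accept is not ε-reachable, so the closure stops there)

3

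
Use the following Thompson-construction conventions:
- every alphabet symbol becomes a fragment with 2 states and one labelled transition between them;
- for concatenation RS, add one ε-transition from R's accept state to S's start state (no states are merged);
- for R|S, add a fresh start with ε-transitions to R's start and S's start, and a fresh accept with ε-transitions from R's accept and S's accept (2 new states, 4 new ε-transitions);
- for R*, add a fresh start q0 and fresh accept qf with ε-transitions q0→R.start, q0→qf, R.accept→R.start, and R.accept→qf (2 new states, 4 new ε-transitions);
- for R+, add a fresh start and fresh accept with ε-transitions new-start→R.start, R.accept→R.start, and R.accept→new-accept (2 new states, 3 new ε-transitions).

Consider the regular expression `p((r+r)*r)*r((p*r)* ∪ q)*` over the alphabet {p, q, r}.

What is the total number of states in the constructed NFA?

30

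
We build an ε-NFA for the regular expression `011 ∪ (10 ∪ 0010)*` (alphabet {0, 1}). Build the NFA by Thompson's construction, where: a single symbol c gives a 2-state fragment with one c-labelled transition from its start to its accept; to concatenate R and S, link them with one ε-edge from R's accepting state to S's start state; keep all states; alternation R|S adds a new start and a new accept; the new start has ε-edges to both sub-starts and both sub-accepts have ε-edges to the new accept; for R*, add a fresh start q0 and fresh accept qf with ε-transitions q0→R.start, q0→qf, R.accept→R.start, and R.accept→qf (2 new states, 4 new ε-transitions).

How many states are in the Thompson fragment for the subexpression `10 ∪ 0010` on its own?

14

Fragment for `10 ∪ 0010`:
Each of the 6 symbol leaves contributes a 2-state fragment.
  10 = 4 states
  0010 = 8 states
  10 ∪ 0010 = 14 states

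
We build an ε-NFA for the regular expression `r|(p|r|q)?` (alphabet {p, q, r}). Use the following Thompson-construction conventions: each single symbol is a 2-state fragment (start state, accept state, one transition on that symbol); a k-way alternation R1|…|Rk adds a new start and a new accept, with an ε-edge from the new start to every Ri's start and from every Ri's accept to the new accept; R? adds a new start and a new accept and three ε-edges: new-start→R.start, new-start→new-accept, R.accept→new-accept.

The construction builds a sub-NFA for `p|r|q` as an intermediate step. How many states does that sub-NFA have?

Fragment for `p|r|q`:
Each of the 3 symbol leaves contributes a 2-state fragment.
  p|r|q → 8 states

8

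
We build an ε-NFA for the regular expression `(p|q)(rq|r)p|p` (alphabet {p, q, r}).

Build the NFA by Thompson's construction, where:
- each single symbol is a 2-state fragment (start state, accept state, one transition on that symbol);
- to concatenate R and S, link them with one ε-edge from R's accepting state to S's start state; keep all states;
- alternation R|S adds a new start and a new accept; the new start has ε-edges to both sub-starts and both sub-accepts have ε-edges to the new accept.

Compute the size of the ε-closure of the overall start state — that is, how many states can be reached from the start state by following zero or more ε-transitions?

5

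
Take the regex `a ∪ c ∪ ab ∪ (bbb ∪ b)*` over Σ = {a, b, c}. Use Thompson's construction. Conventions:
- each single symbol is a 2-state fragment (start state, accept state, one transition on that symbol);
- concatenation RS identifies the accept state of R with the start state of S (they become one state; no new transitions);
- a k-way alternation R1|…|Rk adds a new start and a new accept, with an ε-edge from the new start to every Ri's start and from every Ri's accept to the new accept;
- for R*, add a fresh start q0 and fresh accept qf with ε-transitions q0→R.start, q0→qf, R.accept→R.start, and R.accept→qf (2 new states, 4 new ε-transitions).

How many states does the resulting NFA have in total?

19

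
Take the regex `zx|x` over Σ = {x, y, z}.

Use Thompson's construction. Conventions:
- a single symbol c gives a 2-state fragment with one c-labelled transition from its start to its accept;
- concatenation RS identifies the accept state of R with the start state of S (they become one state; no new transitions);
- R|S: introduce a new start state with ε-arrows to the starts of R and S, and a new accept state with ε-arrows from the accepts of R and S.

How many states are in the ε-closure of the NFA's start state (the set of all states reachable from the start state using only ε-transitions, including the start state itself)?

Compute the ε-closure size of each fragment's start state recursively; a symbol fragment's start has no outgoing ε-edge, so its closure is just itself (size 1).
  zx → same as the first factor's closure: |ε-closure| = 1
  zx|x → |ε-closure| = 1 + 1 + 1 = 3 (the new accept is not ε-reachable since no branch accepts ε)

3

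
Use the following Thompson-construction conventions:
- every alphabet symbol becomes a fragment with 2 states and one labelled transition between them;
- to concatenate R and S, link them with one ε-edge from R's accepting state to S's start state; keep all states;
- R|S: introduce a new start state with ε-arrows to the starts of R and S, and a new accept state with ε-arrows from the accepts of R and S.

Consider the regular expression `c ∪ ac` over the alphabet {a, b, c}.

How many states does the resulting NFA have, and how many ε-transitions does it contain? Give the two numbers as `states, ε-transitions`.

8, 5

Bottom-up over the parse tree:
Each of the 3 symbol leaves contributes 2 states and 0 ε-transitions.
  ac — 4 states, 1 ε-transition
  c ∪ ac — 8 states, 5 ε-transitions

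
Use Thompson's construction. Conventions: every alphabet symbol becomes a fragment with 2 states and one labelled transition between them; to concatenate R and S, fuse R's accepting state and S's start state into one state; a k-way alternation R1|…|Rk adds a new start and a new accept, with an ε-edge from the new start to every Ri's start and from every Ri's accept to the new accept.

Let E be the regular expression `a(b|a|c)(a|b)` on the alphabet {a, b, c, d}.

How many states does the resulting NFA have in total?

14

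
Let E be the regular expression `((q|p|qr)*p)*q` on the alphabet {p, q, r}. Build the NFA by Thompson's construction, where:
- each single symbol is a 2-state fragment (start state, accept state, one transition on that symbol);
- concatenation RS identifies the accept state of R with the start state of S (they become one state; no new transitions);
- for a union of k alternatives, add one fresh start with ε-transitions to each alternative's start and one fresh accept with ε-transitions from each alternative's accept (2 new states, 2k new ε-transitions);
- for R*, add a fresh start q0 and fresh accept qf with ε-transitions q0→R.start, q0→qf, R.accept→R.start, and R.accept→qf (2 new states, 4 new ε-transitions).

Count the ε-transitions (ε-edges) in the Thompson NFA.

14

Building bottom-up:
Each of the 6 symbol leaves contributes 0 ε-transitions.
  qr : 0 ε-transitions
  q|p|qr : 6 ε-transitions
  (q|p|qr)* : 10 ε-transitions
  (q|p|qr)*p : 10 ε-transitions
  ((q|p|qr)*p)* : 14 ε-transitions
  ((q|p|qr)*p)*q : 14 ε-transitions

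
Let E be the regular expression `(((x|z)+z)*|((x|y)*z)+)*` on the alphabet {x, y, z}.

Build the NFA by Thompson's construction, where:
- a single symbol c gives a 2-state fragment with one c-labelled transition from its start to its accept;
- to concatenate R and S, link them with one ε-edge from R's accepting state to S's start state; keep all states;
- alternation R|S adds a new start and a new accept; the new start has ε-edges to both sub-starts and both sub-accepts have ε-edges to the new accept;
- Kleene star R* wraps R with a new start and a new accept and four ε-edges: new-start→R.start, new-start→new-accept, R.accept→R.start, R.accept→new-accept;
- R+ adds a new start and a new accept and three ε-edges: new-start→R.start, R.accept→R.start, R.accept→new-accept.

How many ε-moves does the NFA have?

32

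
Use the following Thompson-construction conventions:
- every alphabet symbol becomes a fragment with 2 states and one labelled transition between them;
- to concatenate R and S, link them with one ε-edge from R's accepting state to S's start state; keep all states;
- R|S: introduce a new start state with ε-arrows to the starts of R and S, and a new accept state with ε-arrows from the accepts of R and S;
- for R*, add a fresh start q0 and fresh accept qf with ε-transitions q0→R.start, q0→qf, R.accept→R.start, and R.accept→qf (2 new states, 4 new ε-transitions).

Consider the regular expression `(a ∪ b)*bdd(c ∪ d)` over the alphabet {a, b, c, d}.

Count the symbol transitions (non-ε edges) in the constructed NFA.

By structural recursion:
Each of the 7 symbol leaves contributes exactly 1 symbol transition.
  a ∪ b → 2 symbol transitions
  (a ∪ b)* → 2 symbol transitions
  c ∪ d → 2 symbol transitions
  (a ∪ b)*bdd(c ∪ d) → 7 symbol transitions

7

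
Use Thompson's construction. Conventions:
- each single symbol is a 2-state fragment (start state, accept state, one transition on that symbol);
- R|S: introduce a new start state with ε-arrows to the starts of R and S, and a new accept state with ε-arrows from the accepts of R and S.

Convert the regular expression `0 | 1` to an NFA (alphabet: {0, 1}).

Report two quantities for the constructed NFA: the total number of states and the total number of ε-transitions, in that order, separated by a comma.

6, 4

Building bottom-up:
Each of the 2 symbol leaves contributes 2 states and 0 ε-transitions.
  0 | 1 — 6 states, 4 ε-transitions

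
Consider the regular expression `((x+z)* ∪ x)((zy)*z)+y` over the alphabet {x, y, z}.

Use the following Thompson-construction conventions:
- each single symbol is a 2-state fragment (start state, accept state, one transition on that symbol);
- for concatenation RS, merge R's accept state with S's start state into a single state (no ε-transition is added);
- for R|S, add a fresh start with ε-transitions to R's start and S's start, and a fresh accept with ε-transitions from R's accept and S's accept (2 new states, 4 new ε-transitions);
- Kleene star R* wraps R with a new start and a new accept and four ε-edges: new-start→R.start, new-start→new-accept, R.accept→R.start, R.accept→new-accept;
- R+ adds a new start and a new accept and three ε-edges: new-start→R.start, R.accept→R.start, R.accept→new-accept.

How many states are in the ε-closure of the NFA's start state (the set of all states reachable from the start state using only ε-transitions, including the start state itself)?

10

Let C(F) = |ε-closure(F.start)| within fragment F, and note whether F accepts ε. Symbol fragments have C = 1 and do not accept ε. Then:
  x+ → C = 1 + 1 = 2 (the body doesn't accept ε, so the new accept is not reached)
  x+z → C equals the left operand's closure size = 2 (its accept is not ε-reachable, so the closure stops there)
  (x+z)* → the star's fresh start ε-reaches both the body's start and the fresh accept: C = 2 + 2 = 4
  (x+z)* ∪ x → C = 1 (new start) + (4 + 1) + 1 (new accept, since some branch ε-reaches its own accept) = 7
  zy → C equals the left operand's closure size = 1 (its accept is not ε-reachable, so the closure stops there)
  (zy)* → new start has ε-edges to the inner start and to the new accept, so C = 2 + 1 = 3
  (zy)*z → C = 3 + (1−1) = 3 (closure spills across the concat boundary because the left factor accepts ε)
  ((zy)*z)+ → new start ε-reaches only the body's start; the new accept needs a symbol first: C = 1 + 3 = 4
  ((x+z)* ∪ x)((zy)*z)+y → the left operand accepts ε, so the closure extends into the next operand (the shared merged state is already counted); C = 7 + (4−1) = 10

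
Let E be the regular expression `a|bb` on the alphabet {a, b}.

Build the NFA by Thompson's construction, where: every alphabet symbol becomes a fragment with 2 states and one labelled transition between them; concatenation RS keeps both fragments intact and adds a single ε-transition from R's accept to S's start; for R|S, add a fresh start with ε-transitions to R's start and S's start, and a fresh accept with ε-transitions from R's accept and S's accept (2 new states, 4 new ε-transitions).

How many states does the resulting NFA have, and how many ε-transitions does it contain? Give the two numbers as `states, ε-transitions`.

Per subexpression:
Each of the 3 symbol leaves contributes 2 states and 0 ε-transitions.
  bb → 4 states, 1 ε-transition
  a|bb → 8 states, 5 ε-transitions

8, 5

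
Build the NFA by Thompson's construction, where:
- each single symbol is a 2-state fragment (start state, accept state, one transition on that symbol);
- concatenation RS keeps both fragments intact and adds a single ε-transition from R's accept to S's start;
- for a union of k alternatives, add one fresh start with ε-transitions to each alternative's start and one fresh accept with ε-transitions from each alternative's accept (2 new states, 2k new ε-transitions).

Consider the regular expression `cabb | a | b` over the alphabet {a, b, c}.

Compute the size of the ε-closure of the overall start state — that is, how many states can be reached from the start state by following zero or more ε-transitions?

Work bottom-up. For each fragment F, track |ε-closure(F.start)| and whether F's accept lies in that closure (i.e. whether F accepts ε). A single-symbol fragment has closure size 1 and does not accept ε.
  cabb — same as the first factor's closure: C = 1
  cabb | a | b — new start ε-reaches every alternative's start; none of them accept ε, so the new accept is not reached: C = 1 + 1 + 1 + 1 = 4

4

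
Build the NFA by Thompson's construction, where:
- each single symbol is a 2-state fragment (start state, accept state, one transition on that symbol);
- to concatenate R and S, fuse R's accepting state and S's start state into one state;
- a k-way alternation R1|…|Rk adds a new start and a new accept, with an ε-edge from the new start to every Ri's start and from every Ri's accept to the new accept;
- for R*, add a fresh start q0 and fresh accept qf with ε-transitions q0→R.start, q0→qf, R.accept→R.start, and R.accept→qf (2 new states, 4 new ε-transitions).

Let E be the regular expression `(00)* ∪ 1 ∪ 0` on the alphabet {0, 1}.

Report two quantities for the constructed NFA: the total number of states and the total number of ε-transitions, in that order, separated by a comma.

11, 10

Bottom-up over the parse tree:
Each of the 4 symbol leaves contributes 2 states and 0 ε-transitions.
  00 : 3 states, 0 ε-transitions
  (00)* : 5 states, 4 ε-transitions
  (00)* ∪ 1 ∪ 0 : 11 states, 10 ε-transitions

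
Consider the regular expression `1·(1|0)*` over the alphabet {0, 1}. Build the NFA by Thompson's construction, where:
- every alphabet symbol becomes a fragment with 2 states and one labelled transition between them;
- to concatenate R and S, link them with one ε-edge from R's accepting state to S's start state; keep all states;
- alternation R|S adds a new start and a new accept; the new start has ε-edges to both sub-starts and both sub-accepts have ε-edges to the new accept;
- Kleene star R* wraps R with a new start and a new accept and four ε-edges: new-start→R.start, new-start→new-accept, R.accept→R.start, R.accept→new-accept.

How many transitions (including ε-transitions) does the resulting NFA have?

12

Building bottom-up:
Each of the 3 symbol leaves contributes 1 transition (1 symbol, 0 ε).
  1|0 = 6 transitions (2 symbol, 4 ε)
  (1|0)* = 10 transitions (2 symbol, 8 ε)
  1·(1|0)* = 12 transitions (3 symbol, 9 ε)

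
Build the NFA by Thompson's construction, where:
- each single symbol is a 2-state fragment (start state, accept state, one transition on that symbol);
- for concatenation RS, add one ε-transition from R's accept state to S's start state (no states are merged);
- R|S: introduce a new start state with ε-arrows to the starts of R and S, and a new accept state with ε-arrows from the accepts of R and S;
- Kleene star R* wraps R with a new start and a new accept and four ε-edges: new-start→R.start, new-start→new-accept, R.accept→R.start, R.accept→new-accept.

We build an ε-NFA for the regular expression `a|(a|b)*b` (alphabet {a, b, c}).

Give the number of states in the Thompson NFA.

Recursing over subexpressions:
Each of the 4 symbol leaves contributes a 2-state fragment.
  a|b — 6 states
  (a|b)* — 8 states
  (a|b)*b — 10 states
  a|(a|b)*b — 14 states

14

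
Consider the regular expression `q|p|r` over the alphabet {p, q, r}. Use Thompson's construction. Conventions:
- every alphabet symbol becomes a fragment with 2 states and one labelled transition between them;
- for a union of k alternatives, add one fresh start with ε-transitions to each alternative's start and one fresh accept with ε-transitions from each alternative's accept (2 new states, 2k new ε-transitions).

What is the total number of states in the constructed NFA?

Per subexpression:
Each of the 3 symbol leaves contributes a 2-state fragment.
  q|p|r = 8 states

8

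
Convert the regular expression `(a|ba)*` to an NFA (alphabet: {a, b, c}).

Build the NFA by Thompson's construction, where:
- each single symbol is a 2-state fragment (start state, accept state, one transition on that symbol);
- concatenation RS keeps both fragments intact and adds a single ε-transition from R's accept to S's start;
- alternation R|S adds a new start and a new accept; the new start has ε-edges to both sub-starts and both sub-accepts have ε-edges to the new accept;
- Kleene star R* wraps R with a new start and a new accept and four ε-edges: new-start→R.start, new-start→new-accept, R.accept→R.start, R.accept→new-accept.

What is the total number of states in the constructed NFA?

Building bottom-up:
Each of the 3 symbol leaves contributes a 2-state fragment.
  ba = 4 states
  a|ba = 8 states
  (a|ba)* = 10 states

10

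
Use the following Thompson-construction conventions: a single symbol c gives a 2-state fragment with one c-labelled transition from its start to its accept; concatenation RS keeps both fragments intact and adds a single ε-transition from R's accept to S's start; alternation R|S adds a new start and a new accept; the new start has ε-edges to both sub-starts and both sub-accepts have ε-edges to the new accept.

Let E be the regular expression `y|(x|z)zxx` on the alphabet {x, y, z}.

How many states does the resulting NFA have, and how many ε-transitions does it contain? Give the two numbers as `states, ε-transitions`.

16, 11

Per subexpression:
Each of the 6 symbol leaves contributes 2 states and 0 ε-transitions.
  x|z → 6 states, 4 ε-transitions
  (x|z)zxx → 12 states, 7 ε-transitions
  y|(x|z)zxx → 16 states, 11 ε-transitions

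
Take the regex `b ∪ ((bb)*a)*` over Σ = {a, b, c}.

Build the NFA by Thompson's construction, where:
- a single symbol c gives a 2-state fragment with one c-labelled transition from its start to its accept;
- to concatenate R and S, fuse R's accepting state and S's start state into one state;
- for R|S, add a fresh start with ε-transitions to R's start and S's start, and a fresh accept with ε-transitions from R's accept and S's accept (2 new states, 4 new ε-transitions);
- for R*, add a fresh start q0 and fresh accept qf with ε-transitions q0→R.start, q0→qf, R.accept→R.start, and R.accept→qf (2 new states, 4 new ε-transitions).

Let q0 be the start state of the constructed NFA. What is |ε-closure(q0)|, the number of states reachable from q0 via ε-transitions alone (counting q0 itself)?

8

Work bottom-up. For each fragment F, track |ε-closure(F.start)| and whether F's accept lies in that closure (i.e. whether F accepts ε). A single-symbol fragment has closure size 1 and does not accept ε.
  bb → |ε-closure| equals the left operand's closure size = 1 (its accept is not ε-reachable, so the closure stops there)
  (bb)* → |ε-closure| = 1 (new start) + 1 (body) + 1 (new accept) = 3
  (bb)*a → the left operand accepts ε, so the closure extends into the next operand (the shared merged state is already counted); |ε-closure| = 3 + (1−1) = 3
  ((bb)*a)* → new start has ε-edges to the inner start and to the new accept, so |ε-closure| = 2 + 3 = 5
  b ∪ ((bb)*a)* → |ε-closure| = 1 (new start) + (1 + 5) + 1 (new accept, since some branch ε-reaches its own accept) = 8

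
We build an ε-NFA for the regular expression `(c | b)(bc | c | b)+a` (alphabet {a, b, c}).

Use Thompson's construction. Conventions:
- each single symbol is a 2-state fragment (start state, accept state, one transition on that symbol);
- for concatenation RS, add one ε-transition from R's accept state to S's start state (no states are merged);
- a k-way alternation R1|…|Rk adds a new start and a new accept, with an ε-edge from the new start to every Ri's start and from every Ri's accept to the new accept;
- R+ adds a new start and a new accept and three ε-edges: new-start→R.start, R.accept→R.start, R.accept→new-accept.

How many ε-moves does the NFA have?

16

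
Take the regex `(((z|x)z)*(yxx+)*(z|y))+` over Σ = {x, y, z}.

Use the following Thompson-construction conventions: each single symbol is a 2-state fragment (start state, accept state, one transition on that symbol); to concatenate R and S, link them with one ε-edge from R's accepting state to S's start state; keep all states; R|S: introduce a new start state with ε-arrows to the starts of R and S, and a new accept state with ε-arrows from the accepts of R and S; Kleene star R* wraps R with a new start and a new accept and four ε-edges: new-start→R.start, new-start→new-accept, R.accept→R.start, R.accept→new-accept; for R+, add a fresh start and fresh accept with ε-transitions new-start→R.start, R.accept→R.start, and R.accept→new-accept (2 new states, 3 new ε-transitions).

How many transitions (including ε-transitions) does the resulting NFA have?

Building bottom-up:
Each of the 8 symbol leaves contributes 1 transition (1 symbol, 0 ε).
  z|x = 6 transitions (2 symbol, 4 ε)
  (z|x)z = 8 transitions (3 symbol, 5 ε)
  ((z|x)z)* = 12 transitions (3 symbol, 9 ε)
  x+ = 4 transitions (1 symbol, 3 ε)
  yxx+ = 8 transitions (3 symbol, 5 ε)
  (yxx+)* = 12 transitions (3 symbol, 9 ε)
  z|y = 6 transitions (2 symbol, 4 ε)
  ((z|x)z)*(yxx+)*(z|y) = 32 transitions (8 symbol, 24 ε)
  (((z|x)z)*(yxx+)*(z|y))+ = 35 transitions (8 symbol, 27 ε)

35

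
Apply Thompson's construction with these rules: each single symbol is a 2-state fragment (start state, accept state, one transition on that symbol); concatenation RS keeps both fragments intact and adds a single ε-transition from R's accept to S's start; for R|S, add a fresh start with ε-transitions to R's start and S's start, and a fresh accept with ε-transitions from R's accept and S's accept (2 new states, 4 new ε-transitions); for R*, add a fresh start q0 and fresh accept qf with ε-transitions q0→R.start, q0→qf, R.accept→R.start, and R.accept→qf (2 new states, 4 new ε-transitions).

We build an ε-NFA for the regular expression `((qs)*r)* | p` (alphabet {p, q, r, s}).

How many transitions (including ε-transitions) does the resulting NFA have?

18

Per subexpression:
Each of the 4 symbol leaves contributes 1 transition (1 symbol, 0 ε).
  qs : 3 transitions (2 symbol, 1 ε)
  (qs)* : 7 transitions (2 symbol, 5 ε)
  (qs)*r : 9 transitions (3 symbol, 6 ε)
  ((qs)*r)* : 13 transitions (3 symbol, 10 ε)
  ((qs)*r)* | p : 18 transitions (4 symbol, 14 ε)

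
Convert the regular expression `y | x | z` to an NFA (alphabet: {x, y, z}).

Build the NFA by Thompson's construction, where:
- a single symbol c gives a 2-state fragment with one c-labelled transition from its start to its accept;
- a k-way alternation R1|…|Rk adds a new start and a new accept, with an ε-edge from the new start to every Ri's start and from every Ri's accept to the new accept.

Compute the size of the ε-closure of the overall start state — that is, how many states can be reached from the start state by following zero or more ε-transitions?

4

Compute the ε-closure size of each fragment's start state recursively; a symbol fragment's start has no outgoing ε-edge, so its closure is just itself (size 1).
  y | x | z → new start ε-reaches every alternative's start; none of them accept ε, so the new accept is not reached: |ε-closure| = 1 + 1 + 1 + 1 = 4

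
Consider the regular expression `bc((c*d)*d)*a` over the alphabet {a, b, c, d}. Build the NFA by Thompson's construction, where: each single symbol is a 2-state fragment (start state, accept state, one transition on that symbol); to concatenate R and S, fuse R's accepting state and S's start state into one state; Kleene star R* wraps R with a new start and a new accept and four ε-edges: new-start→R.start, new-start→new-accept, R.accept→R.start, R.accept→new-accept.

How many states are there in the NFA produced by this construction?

Recursing over subexpressions:
Each of the 6 symbol leaves contributes a 2-state fragment.
  c* = 4 states
  c*d = 5 states
  (c*d)* = 7 states
  (c*d)*d = 8 states
  ((c*d)*d)* = 10 states
  bc((c*d)*d)*a = 13 states

13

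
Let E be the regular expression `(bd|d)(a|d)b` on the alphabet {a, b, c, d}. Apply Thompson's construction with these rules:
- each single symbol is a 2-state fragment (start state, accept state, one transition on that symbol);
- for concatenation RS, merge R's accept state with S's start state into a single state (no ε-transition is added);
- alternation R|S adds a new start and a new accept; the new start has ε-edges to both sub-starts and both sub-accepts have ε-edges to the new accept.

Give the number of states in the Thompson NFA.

13

Building bottom-up:
Each of the 6 symbol leaves contributes a 2-state fragment.
  bd — 3 states
  bd|d — 7 states
  a|d — 6 states
  (bd|d)(a|d)b — 13 states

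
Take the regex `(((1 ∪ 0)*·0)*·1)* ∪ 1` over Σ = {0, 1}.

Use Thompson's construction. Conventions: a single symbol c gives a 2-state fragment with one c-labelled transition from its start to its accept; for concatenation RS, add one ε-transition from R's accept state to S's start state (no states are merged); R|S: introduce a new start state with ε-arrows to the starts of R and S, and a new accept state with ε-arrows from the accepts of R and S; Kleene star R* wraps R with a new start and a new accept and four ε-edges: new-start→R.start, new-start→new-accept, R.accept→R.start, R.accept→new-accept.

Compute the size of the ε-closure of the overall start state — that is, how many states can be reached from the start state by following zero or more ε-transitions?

Let C(F) = |ε-closure(F.start)| within fragment F, and note whether F accepts ε. Symbol fragments have C = 1 and do not accept ε. Then:
  1 ∪ 0 : |closure| = 1 + 1 + 1 = 3 (the new accept is not ε-reachable since no branch accepts ε)
  (1 ∪ 0)* : the star's fresh start ε-reaches both the body's start and the fresh accept: |closure| = 2 + 3 = 5
  (1 ∪ 0)*·0 : the left operand accepts ε, so the closure extends into the next operand (via the concat ε-link); |closure| = 5 + 1 = 6
  ((1 ∪ 0)*·0)* : new start has ε-edges to the inner start and to the new accept, so |closure| = 2 + 6 = 8
  ((1 ∪ 0)*·0)*·1 : the left operand accepts ε, so the closure extends into the next operand (via the concat ε-link); |closure| = 8 + 1 = 9
  (((1 ∪ 0)*·0)*·1)* : the star's fresh start ε-reaches both the body's start and the fresh accept: |closure| = 2 + 9 = 11
  (((1 ∪ 0)*·0)*·1)* ∪ 1 : new start ε-reaches every alternative's start; at least one alternative accepts ε, so the union's new accept is reached too: |closure| = 1 + 11 + 1 + 1 = 14

14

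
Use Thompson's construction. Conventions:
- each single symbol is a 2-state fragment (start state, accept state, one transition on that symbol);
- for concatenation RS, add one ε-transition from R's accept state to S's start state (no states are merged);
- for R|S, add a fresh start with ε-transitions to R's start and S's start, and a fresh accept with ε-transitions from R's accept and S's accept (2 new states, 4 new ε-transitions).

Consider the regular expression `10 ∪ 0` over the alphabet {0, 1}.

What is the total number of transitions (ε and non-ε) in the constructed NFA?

8

Recursing over subexpressions:
Each of the 3 symbol leaves contributes 1 transition (1 symbol, 0 ε).
  10 — 3 transitions (2 symbol, 1 ε)
  10 ∪ 0 — 8 transitions (3 symbol, 5 ε)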